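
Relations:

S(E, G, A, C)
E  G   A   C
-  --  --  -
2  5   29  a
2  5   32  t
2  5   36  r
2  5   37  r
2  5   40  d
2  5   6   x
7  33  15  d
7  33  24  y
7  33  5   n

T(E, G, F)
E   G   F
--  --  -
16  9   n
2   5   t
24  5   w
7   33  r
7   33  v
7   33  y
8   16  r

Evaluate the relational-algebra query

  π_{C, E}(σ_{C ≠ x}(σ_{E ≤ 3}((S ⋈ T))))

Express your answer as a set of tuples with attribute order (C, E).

S ⋈ T (natural join on E, G): {(2, 5, 29, a, t), (2, 5, 32, t, t), (2, 5, 36, r, t), (2, 5, 37, r, t), (2, 5, 40, d, t), (2, 5, 6, x, t), (7, 33, 15, d, r), (7, 33, 15, d, v), (7, 33, 15, d, y), (7, 33, 24, y, r), (7, 33, 24, y, v), (7, 33, 24, y, y), (7, 33, 5, n, r), (7, 33, 5, n, v), (7, 33, 5, n, y)}
σ[E ≤ 3]: keep tuples satisfying E ≤ 3 → {(2, 5, 29, a, t), (2, 5, 32, t, t), (2, 5, 36, r, t), (2, 5, 37, r, t), (2, 5, 40, d, t), (2, 5, 6, x, t)}
σ[C ≠ x]: keep tuples satisfying C ≠ x → {(2, 5, 29, a, t), (2, 5, 32, t, t), (2, 5, 36, r, t), (2, 5, 37, r, t), (2, 5, 40, d, t)}
Projecting to C, E (1 duplicate(s) eliminated): {(a, 2), (d, 2), (r, 2), (t, 2)}

{(a, 2), (d, 2), (r, 2), (t, 2)}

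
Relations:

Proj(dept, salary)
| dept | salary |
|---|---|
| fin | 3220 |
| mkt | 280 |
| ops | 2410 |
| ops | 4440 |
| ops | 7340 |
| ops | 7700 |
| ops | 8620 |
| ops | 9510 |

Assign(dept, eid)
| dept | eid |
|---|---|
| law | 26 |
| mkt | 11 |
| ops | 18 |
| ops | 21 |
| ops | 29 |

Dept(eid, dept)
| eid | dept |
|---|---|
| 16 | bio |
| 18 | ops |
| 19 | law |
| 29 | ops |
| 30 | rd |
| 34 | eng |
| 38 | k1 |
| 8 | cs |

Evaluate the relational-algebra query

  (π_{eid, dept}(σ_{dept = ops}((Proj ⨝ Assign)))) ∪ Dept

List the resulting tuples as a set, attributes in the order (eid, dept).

{(16, bio), (18, ops), (19, law), (21, ops), (29, ops), (30, rd), (34, eng), (38, k1), (8, cs)}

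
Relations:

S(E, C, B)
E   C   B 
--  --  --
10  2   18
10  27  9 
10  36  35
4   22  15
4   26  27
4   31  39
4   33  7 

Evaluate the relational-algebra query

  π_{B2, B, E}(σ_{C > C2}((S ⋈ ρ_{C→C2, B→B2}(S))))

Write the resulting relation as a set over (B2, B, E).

ρ[C→C2, B→B2]: schema becomes (E, C2, B2); tuples unchanged.
S ⋈ ρ_{C→C2, B→B2}(S) (natural join on E): {(10, 2, 18, 2, 18), (10, 2, 18, 27, 9), (10, 2, 18, 36, 35), (10, 27, 9, 2, 18), (10, 27, 9, 27, 9), (10, 27, 9, 36, 35), (10, 36, 35, 2, 18), (10, 36, 35, 27, 9), (10, 36, 35, 36, 35), (4, 22, 15, 22, 15), (4, 22, 15, 26, 27), (4, 22, 15, 31, 39), (4, 22, 15, 33, 7), (4, 26, 27, 22, 15), (4, 26, 27, 26, 27), (4, 26, 27, 31, 39), (4, 26, 27, 33, 7), (4, 31, 39, 22, 15), (4, 31, 39, 26, 27), (4, 31, 39, 31, 39), (4, 31, 39, 33, 7), (4, 33, 7, 22, 15), (4, 33, 7, 26, 27), (4, 33, 7, 31, 39), (4, 33, 7, 33, 7)}
Apply σ_{C > C2}; surviving tuples: {(10, 27, 9, 2, 18), (10, 36, 35, 2, 18), (10, 36, 35, 27, 9), (4, 26, 27, 22, 15), (4, 31, 39, 22, 15), (4, 31, 39, 26, 27), (4, 33, 7, 22, 15), (4, 33, 7, 26, 27), (4, 33, 7, 31, 39)}
π[B2, B, E]: project onto (B2, B, E) → {(15, 27, 4), (15, 39, 4), (15, 7, 4), (18, 35, 10), (18, 9, 10), (27, 39, 4), (27, 7, 4), (39, 7, 4), (9, 35, 10)}

{(15, 27, 4), (15, 39, 4), (15, 7, 4), (18, 35, 10), (18, 9, 10), (27, 39, 4), (27, 7, 4), (39, 7, 4), (9, 35, 10)}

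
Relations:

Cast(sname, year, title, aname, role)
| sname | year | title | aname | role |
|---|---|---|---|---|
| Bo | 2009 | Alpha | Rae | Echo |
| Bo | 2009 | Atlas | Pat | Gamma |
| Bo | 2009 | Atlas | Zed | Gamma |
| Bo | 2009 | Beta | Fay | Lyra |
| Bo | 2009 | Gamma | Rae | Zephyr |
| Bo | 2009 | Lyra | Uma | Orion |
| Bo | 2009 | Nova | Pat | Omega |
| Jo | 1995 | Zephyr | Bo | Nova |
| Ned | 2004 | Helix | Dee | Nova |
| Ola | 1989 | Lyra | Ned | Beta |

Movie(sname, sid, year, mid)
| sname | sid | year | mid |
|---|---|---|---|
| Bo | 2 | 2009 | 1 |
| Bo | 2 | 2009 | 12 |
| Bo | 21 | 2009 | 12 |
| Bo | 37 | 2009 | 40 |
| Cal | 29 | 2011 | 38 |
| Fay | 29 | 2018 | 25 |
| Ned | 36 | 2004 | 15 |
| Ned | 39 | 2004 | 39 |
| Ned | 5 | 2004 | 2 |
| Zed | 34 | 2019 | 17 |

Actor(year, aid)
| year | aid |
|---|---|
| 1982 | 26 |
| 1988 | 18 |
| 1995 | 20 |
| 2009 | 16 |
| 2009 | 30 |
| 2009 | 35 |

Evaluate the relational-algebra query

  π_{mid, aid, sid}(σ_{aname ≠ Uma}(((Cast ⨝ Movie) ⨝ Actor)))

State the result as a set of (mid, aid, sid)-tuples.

{(1, 16, 2), (1, 30, 2), (1, 35, 2), (12, 16, 2), (12, 16, 21), (12, 30, 2), (12, 30, 21), (12, 35, 2), (12, 35, 21), (40, 16, 37), (40, 30, 37), (40, 35, 37)}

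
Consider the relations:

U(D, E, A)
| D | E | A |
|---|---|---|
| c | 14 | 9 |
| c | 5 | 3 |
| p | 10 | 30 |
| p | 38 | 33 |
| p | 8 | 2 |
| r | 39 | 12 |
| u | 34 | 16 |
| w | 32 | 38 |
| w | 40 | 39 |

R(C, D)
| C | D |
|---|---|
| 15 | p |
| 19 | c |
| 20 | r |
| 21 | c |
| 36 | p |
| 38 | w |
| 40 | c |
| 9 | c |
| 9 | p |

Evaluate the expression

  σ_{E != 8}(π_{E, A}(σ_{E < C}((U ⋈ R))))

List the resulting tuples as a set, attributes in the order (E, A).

{(10, 30), (14, 9), (32, 38), (5, 3)}

Natural join on D: {(c, 14, 9, 19), (c, 14, 9, 21), (c, 14, 9, 40), (c, 14, 9, 9), (c, 5, 3, 19), (c, 5, 3, 21), (c, 5, 3, 40), (c, 5, 3, 9), (p, 10, 30, 15), (p, 10, 30, 36), (p, 10, 30, 9), (p, 38, 33, 15), (p, 38, 33, 36), (p, 38, 33, 9), (p, 8, 2, 15), (p, 8, 2, 36), (p, 8, 2, 9), (r, 39, 12, 20), (w, 32, 38, 38), (w, 40, 39, 38)}
Filtering on E < C leaves {(c, 14, 9, 19), (c, 14, 9, 21), (c, 14, 9, 40), (c, 5, 3, 19), (c, 5, 3, 21), (c, 5, 3, 40), (c, 5, 3, 9), (p, 10, 30, 15), (p, 10, 30, 36), (p, 8, 2, 15), (p, 8, 2, 36), (p, 8, 2, 9), (w, 32, 38, 38)}.
Keep only column(s) E, A (8 duplicate(s) eliminated): {(10, 30), (14, 9), (32, 38), (5, 3), (8, 2)}
Filtering on E != 8 leaves {(10, 30), (14, 9), (32, 38), (5, 3)}.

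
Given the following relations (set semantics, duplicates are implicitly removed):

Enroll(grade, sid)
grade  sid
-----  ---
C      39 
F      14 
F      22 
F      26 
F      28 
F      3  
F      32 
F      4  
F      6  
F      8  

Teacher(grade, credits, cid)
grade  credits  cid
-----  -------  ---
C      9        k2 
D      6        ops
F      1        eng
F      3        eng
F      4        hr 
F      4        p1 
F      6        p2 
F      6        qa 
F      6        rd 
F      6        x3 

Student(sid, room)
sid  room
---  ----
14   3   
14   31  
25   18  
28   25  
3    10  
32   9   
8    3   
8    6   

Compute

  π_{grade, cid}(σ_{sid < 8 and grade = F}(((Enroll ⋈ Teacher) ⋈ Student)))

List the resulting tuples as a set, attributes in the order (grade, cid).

Enroll ⋈ Teacher (natural join on grade): {(C, 39, 9, k2), (F, 14, 1, eng), (F, 14, 3, eng), (F, 14, 4, hr), (F, 14, 4, p1), (F, 14, 6, p2), (F, 14, 6, qa), (F, 14, 6, rd), (F, 14, 6, x3), (F, 22, 1, eng), (F, 22, 3, eng), (F, 22, 4, hr), (F, 22, 4, p1), (F, 22, 6, p2), (F, 22, 6, qa), (F, 22, 6, rd), (F, 22, 6, x3), (F, 26, 1, eng), (F, 26, 3, eng), (F, 26, 4, hr), (F, 26, 4, p1), (F, 26, 6, p2), (F, 26, 6, qa), (F, 26, 6, rd), (F, 26, 6, x3), (F, 28, 1, eng), (F, 28, 3, eng), (F, 28, 4, hr), (F, 28, 4, p1), (F, 28, 6, p2), (F, 28, 6, qa), (F, 28, 6, rd), (F, 28, 6, x3), (F, 3, 1, eng), (F, 3, 3, eng), (F, 3, 4, hr), (F, 3, 4, p1), (F, 3, 6, p2), (F, 3, 6, qa), (F, 3, 6, rd), (F, 3, 6, x3), (F, 32, 1, eng), (F, 32, 3, eng), (F, 32, 4, hr), (F, 32, 4, p1), (F, 32, 6, p2), (F, 32, 6, qa), (F, 32, 6, rd), (F, 32, 6, x3), (F, 4, 1, eng), (F, 4, 3, eng), (F, 4, 4, hr), (F, 4, 4, p1), (F, 4, 6, p2), (F, 4, 6, qa), (F, 4, 6, rd), (F, 4, 6, x3), (F, 6, 1, eng), (F, 6, 3, eng), (F, 6, 4, hr), (F, 6, 4, p1), (F, 6, 6, p2), (F, 6, 6, qa), (F, 6, 6, rd), (F, 6, 6, x3), (F, 8, 1, eng), (F, 8, 3, eng), (F, 8, 4, hr), (F, 8, 4, p1), (F, 8, 6, p2), (F, 8, 6, qa), (F, 8, 6, rd), (F, 8, 6, x3)}
(Enroll ⋈ Teacher) ⋈ Student (natural join on sid): {(F, 14, 1, eng, 3), (F, 14, 1, eng, 31), (F, 14, 3, eng, 3), (F, 14, 3, eng, 31), (F, 14, 4, hr, 3), (F, 14, 4, hr, 31), (F, 14, 4, p1, 3), (F, 14, 4, p1, 31), (F, 14, 6, p2, 3), (F, 14, 6, p2, 31), (F, 14, 6, qa, 3), (F, 14, 6, qa, 31), (F, 14, 6, rd, 3), (F, 14, 6, rd, 31), (F, 14, 6, x3, 3), (F, 14, 6, x3, 31), (F, 28, 1, eng, 25), (F, 28, 3, eng, 25), (F, 28, 4, hr, 25), (F, 28, 4, p1, 25), (F, 28, 6, p2, 25), (F, 28, 6, qa, 25), (F, 28, 6, rd, 25), (F, 28, 6, x3, 25), (F, 3, 1, eng, 10), (F, 3, 3, eng, 10), (F, 3, 4, hr, 10), (F, 3, 4, p1, 10), (F, 3, 6, p2, 10), (F, 3, 6, qa, 10), (F, 3, 6, rd, 10), (F, 3, 6, x3, 10), (F, 32, 1, eng, 9), (F, 32, 3, eng, 9), (F, 32, 4, hr, 9), (F, 32, 4, p1, 9), (F, 32, 6, p2, 9), (F, 32, 6, qa, 9), (F, 32, 6, rd, 9), (F, 32, 6, x3, 9), (F, 8, 1, eng, 3), (F, 8, 1, eng, 6), (F, 8, 3, eng, 3), (F, 8, 3, eng, 6), (F, 8, 4, hr, 3), (F, 8, 4, hr, 6), (F, 8, 4, p1, 3), (F, 8, 4, p1, 6), (F, 8, 6, p2, 3), (F, 8, 6, p2, 6), (F, 8, 6, qa, 3), (F, 8, 6, qa, 6), (F, 8, 6, rd, 3), (F, 8, 6, rd, 6), (F, 8, 6, x3, 3), (F, 8, 6, x3, 6)}
Selection sid < 8 and grade = F: {(F, 3, 1, eng, 10), (F, 3, 3, eng, 10), (F, 3, 4, hr, 10), (F, 3, 4, p1, 10), (F, 3, 6, p2, 10), (F, 3, 6, qa, 10), (F, 3, 6, rd, 10), (F, 3, 6, x3, 10)}
Keep only column(s) grade, cid (1 duplicate(s) eliminated): {(F, eng), (F, hr), (F, p1), (F, p2), (F, qa), (F, rd), (F, x3)}

{(F, eng), (F, hr), (F, p1), (F, p2), (F, qa), (F, rd), (F, x3)}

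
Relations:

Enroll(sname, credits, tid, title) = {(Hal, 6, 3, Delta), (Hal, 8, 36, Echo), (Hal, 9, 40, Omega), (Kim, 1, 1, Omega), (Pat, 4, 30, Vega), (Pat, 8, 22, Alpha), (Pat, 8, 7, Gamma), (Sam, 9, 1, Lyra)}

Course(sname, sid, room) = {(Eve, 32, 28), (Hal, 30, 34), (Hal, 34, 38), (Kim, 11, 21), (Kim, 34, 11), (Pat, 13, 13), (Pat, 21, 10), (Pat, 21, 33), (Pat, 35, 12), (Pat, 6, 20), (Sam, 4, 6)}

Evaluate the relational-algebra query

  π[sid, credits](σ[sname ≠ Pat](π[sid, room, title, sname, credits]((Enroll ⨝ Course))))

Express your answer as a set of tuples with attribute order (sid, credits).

{(11, 1), (30, 6), (30, 8), (30, 9), (34, 1), (34, 6), (34, 8), (34, 9), (4, 9)}

Joining Enroll and Course on sname yields {(Hal, 6, 3, Delta, 30, 34), (Hal, 6, 3, Delta, 34, 38), (Hal, 8, 36, Echo, 30, 34), (Hal, 8, 36, Echo, 34, 38), (Hal, 9, 40, Omega, 30, 34), (Hal, 9, 40, Omega, 34, 38), (Kim, 1, 1, Omega, 11, 21), (Kim, 1, 1, Omega, 34, 11), (Pat, 4, 30, Vega, 13, 13), (Pat, 4, 30, Vega, 21, 10), (Pat, 4, 30, Vega, 21, 33), (Pat, 4, 30, Vega, 35, 12), (Pat, 4, 30, Vega, 6, 20), (Pat, 8, 22, Alpha, 13, 13), (Pat, 8, 22, Alpha, 21, 10), (Pat, 8, 22, Alpha, 21, 33), (Pat, 8, 22, Alpha, 35, 12), (Pat, 8, 22, Alpha, 6, 20), (Pat, 8, 7, Gamma, 13, 13), (Pat, 8, 7, Gamma, 21, 10), (Pat, 8, 7, Gamma, 21, 33), (Pat, 8, 7, Gamma, 35, 12), (Pat, 8, 7, Gamma, 6, 20), (Sam, 9, 1, Lyra, 4, 6)}.
π[sid, room, title, sname, credits]: project onto (sid, room, title, sname, credits) → {(11, 21, Omega, Kim, 1), (13, 13, Alpha, Pat, 8), (13, 13, Gamma, Pat, 8), (13, 13, Vega, Pat, 4), (21, 10, Alpha, Pat, 8), (21, 10, Gamma, Pat, 8), (21, 10, Vega, Pat, 4), (21, 33, Alpha, Pat, 8), (21, 33, Gamma, Pat, 8), (21, 33, Vega, Pat, 4), (30, 34, Delta, Hal, 6), (30, 34, Echo, Hal, 8), (30, 34, Omega, Hal, 9), (34, 11, Omega, Kim, 1), (34, 38, Delta, Hal, 6), (34, 38, Echo, Hal, 8), (34, 38, Omega, Hal, 9), (35, 12, Alpha, Pat, 8), (35, 12, Gamma, Pat, 8), (35, 12, Vega, Pat, 4), (4, 6, Lyra, Sam, 9), (6, 20, Alpha, Pat, 8), (6, 20, Gamma, Pat, 8), (6, 20, Vega, Pat, 4)}
Filtering on sname ≠ Pat leaves {(11, 21, Omega, Kim, 1), (30, 34, Delta, Hal, 6), (30, 34, Echo, Hal, 8), (30, 34, Omega, Hal, 9), (34, 11, Omega, Kim, 1), (34, 38, Delta, Hal, 6), (34, 38, Echo, Hal, 8), (34, 38, Omega, Hal, 9), (4, 6, Lyra, Sam, 9)}.
π[sid, credits]: project onto (sid, credits) → {(11, 1), (30, 6), (30, 8), (30, 9), (34, 1), (34, 6), (34, 8), (34, 9), (4, 9)}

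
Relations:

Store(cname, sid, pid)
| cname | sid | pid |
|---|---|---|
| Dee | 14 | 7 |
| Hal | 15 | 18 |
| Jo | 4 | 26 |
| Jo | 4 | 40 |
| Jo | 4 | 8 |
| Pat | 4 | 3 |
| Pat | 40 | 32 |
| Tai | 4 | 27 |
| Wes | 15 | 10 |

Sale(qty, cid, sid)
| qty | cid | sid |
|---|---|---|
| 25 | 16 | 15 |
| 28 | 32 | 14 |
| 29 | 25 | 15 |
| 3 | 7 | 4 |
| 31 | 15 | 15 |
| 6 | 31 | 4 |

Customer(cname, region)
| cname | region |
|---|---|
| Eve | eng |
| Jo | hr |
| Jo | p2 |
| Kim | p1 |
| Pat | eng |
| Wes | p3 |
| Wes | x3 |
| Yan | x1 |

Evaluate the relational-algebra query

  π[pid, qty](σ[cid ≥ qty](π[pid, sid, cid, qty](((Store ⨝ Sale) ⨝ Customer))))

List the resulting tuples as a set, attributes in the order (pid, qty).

{(26, 3), (26, 6), (3, 3), (3, 6), (40, 3), (40, 6), (8, 3), (8, 6)}

Natural join on sid: {(Dee, 14, 7, 28, 32), (Hal, 15, 18, 25, 16), (Hal, 15, 18, 29, 25), (Hal, 15, 18, 31, 15), (Jo, 4, 26, 3, 7), (Jo, 4, 26, 6, 31), (Jo, 4, 40, 3, 7), (Jo, 4, 40, 6, 31), (Jo, 4, 8, 3, 7), (Jo, 4, 8, 6, 31), (Pat, 4, 3, 3, 7), (Pat, 4, 3, 6, 31), (Tai, 4, 27, 3, 7), (Tai, 4, 27, 6, 31), (Wes, 15, 10, 25, 16), (Wes, 15, 10, 29, 25), (Wes, 15, 10, 31, 15)}
Natural join on cname: {(Jo, 4, 26, 3, 7, hr), (Jo, 4, 26, 3, 7, p2), (Jo, 4, 26, 6, 31, hr), (Jo, 4, 26, 6, 31, p2), (Jo, 4, 40, 3, 7, hr), (Jo, 4, 40, 3, 7, p2), (Jo, 4, 40, 6, 31, hr), (Jo, 4, 40, 6, 31, p2), (Jo, 4, 8, 3, 7, hr), (Jo, 4, 8, 3, 7, p2), (Jo, 4, 8, 6, 31, hr), (Jo, 4, 8, 6, 31, p2), (Pat, 4, 3, 3, 7, eng), (Pat, 4, 3, 6, 31, eng), (Wes, 15, 10, 25, 16, p3), (Wes, 15, 10, 25, 16, x3), (Wes, 15, 10, 29, 25, p3), (Wes, 15, 10, 29, 25, x3), (Wes, 15, 10, 31, 15, p3), (Wes, 15, 10, 31, 15, x3)}
Keep only column(s) pid, sid, cid, qty (9 duplicate(s) eliminated): {(10, 15, 15, 31), (10, 15, 16, 25), (10, 15, 25, 29), (26, 4, 31, 6), (26, 4, 7, 3), (3, 4, 31, 6), (3, 4, 7, 3), (40, 4, 31, 6), (40, 4, 7, 3), (8, 4, 31, 6), (8, 4, 7, 3)}
Apply σ_{cid ≥ qty}; surviving tuples: {(26, 4, 31, 6), (26, 4, 7, 3), (3, 4, 31, 6), (3, 4, 7, 3), (40, 4, 31, 6), (40, 4, 7, 3), (8, 4, 31, 6), (8, 4, 7, 3)}
Keep only column(s) pid, qty: {(26, 3), (26, 6), (3, 3), (3, 6), (40, 3), (40, 6), (8, 3), (8, 6)}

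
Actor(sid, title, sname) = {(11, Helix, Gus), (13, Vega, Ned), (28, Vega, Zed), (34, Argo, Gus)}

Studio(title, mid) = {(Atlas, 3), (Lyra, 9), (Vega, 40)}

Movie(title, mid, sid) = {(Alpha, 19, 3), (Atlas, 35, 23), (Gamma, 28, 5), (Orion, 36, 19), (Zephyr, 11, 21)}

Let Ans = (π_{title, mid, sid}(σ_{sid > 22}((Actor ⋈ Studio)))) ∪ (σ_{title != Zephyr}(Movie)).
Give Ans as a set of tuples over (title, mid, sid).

{(Alpha, 19, 3), (Atlas, 35, 23), (Gamma, 28, 5), (Orion, 36, 19), (Vega, 40, 28)}

Joining Actor and Studio on title yields {(13, Vega, Ned, 40), (28, Vega, Zed, 40)}.
Selection sid > 22: {(28, Vega, Zed, 40)}
Projecting to title, mid, sid: {(Vega, 40, 28)}
Selection title != Zephyr: {(Alpha, 19, 3), (Atlas, 35, 23), (Gamma, 28, 5), (Orion, 36, 19)}
Taking the union: {(Alpha, 19, 3), (Atlas, 35, 23), (Gamma, 28, 5), (Orion, 36, 19), (Vega, 40, 28)}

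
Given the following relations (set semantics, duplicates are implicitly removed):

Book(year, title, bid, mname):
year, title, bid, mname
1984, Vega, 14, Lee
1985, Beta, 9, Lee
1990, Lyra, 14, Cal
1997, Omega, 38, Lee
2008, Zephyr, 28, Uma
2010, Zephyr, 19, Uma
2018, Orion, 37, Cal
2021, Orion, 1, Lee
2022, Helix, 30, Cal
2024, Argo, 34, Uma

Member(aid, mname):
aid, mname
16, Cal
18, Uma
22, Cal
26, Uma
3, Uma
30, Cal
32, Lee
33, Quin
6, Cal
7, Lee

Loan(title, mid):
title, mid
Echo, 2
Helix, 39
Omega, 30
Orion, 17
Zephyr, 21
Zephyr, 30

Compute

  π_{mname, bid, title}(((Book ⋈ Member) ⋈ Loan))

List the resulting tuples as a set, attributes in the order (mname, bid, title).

{(Cal, 30, Helix), (Cal, 37, Orion), (Lee, 1, Orion), (Lee, 38, Omega), (Uma, 19, Zephyr), (Uma, 28, Zephyr)}

Natural join on mname: {(1984, Vega, 14, Lee, 32), (1984, Vega, 14, Lee, 7), (1985, Beta, 9, Lee, 32), (1985, Beta, 9, Lee, 7), (1990, Lyra, 14, Cal, 16), (1990, Lyra, 14, Cal, 22), (1990, Lyra, 14, Cal, 30), (1990, Lyra, 14, Cal, 6), (1997, Omega, 38, Lee, 32), (1997, Omega, 38, Lee, 7), (2008, Zephyr, 28, Uma, 18), (2008, Zephyr, 28, Uma, 26), (2008, Zephyr, 28, Uma, 3), (2010, Zephyr, 19, Uma, 18), (2010, Zephyr, 19, Uma, 26), (2010, Zephyr, 19, Uma, 3), (2018, Orion, 37, Cal, 16), (2018, Orion, 37, Cal, 22), (2018, Orion, 37, Cal, 30), (2018, Orion, 37, Cal, 6), (2021, Orion, 1, Lee, 32), (2021, Orion, 1, Lee, 7), (2022, Helix, 30, Cal, 16), (2022, Helix, 30, Cal, 22), (2022, Helix, 30, Cal, 30), (2022, Helix, 30, Cal, 6), (2024, Argo, 34, Uma, 18), (2024, Argo, 34, Uma, 26), (2024, Argo, 34, Uma, 3)}
Natural join on title: {(1997, Omega, 38, Lee, 32, 30), (1997, Omega, 38, Lee, 7, 30), (2008, Zephyr, 28, Uma, 18, 21), (2008, Zephyr, 28, Uma, 18, 30), (2008, Zephyr, 28, Uma, 26, 21), (2008, Zephyr, 28, Uma, 26, 30), (2008, Zephyr, 28, Uma, 3, 21), (2008, Zephyr, 28, Uma, 3, 30), (2010, Zephyr, 19, Uma, 18, 21), (2010, Zephyr, 19, Uma, 18, 30), (2010, Zephyr, 19, Uma, 26, 21), (2010, Zephyr, 19, Uma, 26, 30), (2010, Zephyr, 19, Uma, 3, 21), (2010, Zephyr, 19, Uma, 3, 30), (2018, Orion, 37, Cal, 16, 17), (2018, Orion, 37, Cal, 22, 17), (2018, Orion, 37, Cal, 30, 17), (2018, Orion, 37, Cal, 6, 17), (2021, Orion, 1, Lee, 32, 17), (2021, Orion, 1, Lee, 7, 17), (2022, Helix, 30, Cal, 16, 39), (2022, Helix, 30, Cal, 22, 39), (2022, Helix, 30, Cal, 30, 39), (2022, Helix, 30, Cal, 6, 39)}
Projecting to mname, bid, title (18 duplicate(s) eliminated): {(Cal, 30, Helix), (Cal, 37, Orion), (Lee, 1, Orion), (Lee, 38, Omega), (Uma, 19, Zephyr), (Uma, 28, Zephyr)}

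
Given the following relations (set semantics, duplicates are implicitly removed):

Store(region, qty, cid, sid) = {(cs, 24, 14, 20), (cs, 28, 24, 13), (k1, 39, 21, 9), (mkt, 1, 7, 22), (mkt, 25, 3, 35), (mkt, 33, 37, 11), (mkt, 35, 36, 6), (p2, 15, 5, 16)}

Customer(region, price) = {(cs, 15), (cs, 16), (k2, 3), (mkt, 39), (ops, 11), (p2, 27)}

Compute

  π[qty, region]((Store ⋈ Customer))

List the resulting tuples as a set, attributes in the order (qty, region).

{(1, mkt), (15, p2), (24, cs), (25, mkt), (28, cs), (33, mkt), (35, mkt)}

Natural join on region: {(cs, 24, 14, 20, 15), (cs, 24, 14, 20, 16), (cs, 28, 24, 13, 15), (cs, 28, 24, 13, 16), (mkt, 1, 7, 22, 39), (mkt, 25, 3, 35, 39), (mkt, 33, 37, 11, 39), (mkt, 35, 36, 6, 39), (p2, 15, 5, 16, 27)}
π[qty, region]: project onto (qty, region) (2 duplicate(s) eliminated) → {(1, mkt), (15, p2), (24, cs), (25, mkt), (28, cs), (33, mkt), (35, mkt)}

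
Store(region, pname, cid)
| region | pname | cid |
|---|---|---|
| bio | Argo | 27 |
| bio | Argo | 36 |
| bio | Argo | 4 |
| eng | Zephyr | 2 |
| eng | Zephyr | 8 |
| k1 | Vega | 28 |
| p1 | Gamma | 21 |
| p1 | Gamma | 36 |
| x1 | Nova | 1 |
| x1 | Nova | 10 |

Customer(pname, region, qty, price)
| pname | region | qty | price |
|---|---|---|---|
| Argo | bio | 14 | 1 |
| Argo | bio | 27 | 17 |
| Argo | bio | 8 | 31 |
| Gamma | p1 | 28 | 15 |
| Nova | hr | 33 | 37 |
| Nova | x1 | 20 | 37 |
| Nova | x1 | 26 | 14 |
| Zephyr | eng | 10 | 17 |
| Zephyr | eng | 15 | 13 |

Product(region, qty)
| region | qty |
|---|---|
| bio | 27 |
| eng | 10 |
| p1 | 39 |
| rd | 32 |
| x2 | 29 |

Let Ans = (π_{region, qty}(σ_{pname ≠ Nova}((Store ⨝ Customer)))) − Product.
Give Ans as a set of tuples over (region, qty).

{(bio, 14), (bio, 8), (eng, 15), (p1, 28)}

Joining Store and Customer on region, pname yields {(bio, Argo, 27, 14, 1), (bio, Argo, 27, 27, 17), (bio, Argo, 27, 8, 31), (bio, Argo, 36, 14, 1), (bio, Argo, 36, 27, 17), (bio, Argo, 36, 8, 31), (bio, Argo, 4, 14, 1), (bio, Argo, 4, 27, 17), (bio, Argo, 4, 8, 31), (eng, Zephyr, 2, 10, 17), (eng, Zephyr, 2, 15, 13), (eng, Zephyr, 8, 10, 17), (eng, Zephyr, 8, 15, 13), (p1, Gamma, 21, 28, 15), (p1, Gamma, 36, 28, 15), (x1, Nova, 1, 20, 37), (x1, Nova, 1, 26, 14), (x1, Nova, 10, 20, 37), (x1, Nova, 10, 26, 14)}.
σ[pname ≠ Nova]: keep tuples satisfying pname ≠ Nova → {(bio, Argo, 27, 14, 1), (bio, Argo, 27, 27, 17), (bio, Argo, 27, 8, 31), (bio, Argo, 36, 14, 1), (bio, Argo, 36, 27, 17), (bio, Argo, 36, 8, 31), (bio, Argo, 4, 14, 1), (bio, Argo, 4, 27, 17), (bio, Argo, 4, 8, 31), (eng, Zephyr, 2, 10, 17), (eng, Zephyr, 2, 15, 13), (eng, Zephyr, 8, 10, 17), (eng, Zephyr, 8, 15, 13), (p1, Gamma, 21, 28, 15), (p1, Gamma, 36, 28, 15)}
π_{region, qty} gives {(bio, 14), (bio, 27), (bio, 8), (eng, 10), (eng, 15), (p1, 28)} (9 duplicate(s) eliminated).
Set difference of the two operands is {(bio, 14), (bio, 8), (eng, 15), (p1, 28)}.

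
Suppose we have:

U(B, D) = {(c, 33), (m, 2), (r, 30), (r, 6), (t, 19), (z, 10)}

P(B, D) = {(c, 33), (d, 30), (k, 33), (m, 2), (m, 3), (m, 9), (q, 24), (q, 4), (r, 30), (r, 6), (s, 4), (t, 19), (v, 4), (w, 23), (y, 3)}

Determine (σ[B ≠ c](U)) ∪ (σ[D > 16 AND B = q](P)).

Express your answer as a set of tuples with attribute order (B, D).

{(m, 2), (q, 24), (r, 30), (r, 6), (t, 19), (z, 10)}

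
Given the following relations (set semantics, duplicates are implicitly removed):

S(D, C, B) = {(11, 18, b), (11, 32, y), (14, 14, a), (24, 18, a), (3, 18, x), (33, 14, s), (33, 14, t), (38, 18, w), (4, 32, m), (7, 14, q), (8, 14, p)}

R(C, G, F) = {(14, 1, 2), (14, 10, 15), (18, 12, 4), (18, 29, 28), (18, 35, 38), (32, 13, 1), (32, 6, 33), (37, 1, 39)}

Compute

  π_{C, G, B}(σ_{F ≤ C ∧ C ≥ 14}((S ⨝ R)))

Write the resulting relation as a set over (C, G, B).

{(14, 1, a), (14, 1, p), (14, 1, q), (14, 1, s), (14, 1, t), (18, 12, a), (18, 12, b), (18, 12, w), (18, 12, x), (32, 13, m), (32, 13, y)}

Natural join on C: {(11, 18, b, 12, 4), (11, 18, b, 29, 28), (11, 18, b, 35, 38), (11, 32, y, 13, 1), (11, 32, y, 6, 33), (14, 14, a, 1, 2), (14, 14, a, 10, 15), (24, 18, a, 12, 4), (24, 18, a, 29, 28), (24, 18, a, 35, 38), (3, 18, x, 12, 4), (3, 18, x, 29, 28), (3, 18, x, 35, 38), (33, 14, s, 1, 2), (33, 14, s, 10, 15), (33, 14, t, 1, 2), (33, 14, t, 10, 15), (38, 18, w, 12, 4), (38, 18, w, 29, 28), (38, 18, w, 35, 38), (4, 32, m, 13, 1), (4, 32, m, 6, 33), (7, 14, q, 1, 2), (7, 14, q, 10, 15), (8, 14, p, 1, 2), (8, 14, p, 10, 15)}
Apply σ_{F ≤ C ∧ C ≥ 14}; surviving tuples: {(11, 18, b, 12, 4), (11, 32, y, 13, 1), (14, 14, a, 1, 2), (24, 18, a, 12, 4), (3, 18, x, 12, 4), (33, 14, s, 1, 2), (33, 14, t, 1, 2), (38, 18, w, 12, 4), (4, 32, m, 13, 1), (7, 14, q, 1, 2), (8, 14, p, 1, 2)}
Projecting to C, G, B: {(14, 1, a), (14, 1, p), (14, 1, q), (14, 1, s), (14, 1, t), (18, 12, a), (18, 12, b), (18, 12, w), (18, 12, x), (32, 13, m), (32, 13, y)}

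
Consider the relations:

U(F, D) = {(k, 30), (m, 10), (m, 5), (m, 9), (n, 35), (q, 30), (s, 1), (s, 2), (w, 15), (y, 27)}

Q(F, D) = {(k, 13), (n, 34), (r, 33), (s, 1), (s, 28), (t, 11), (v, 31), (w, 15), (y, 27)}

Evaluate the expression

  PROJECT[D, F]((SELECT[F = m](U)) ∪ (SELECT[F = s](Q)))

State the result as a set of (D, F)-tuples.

σ[F = m]: keep tuples satisfying F = m → {(m, 10), (m, 5), (m, 9)}
σ[F = s]: keep tuples satisfying F = s → {(s, 1), (s, 28)}
Taking the union: {(m, 10), (m, 5), (m, 9), (s, 1), (s, 28)}
π[D, F]: project onto (D, F) → {(1, s), (10, m), (28, s), (5, m), (9, m)}

{(1, s), (10, m), (28, s), (5, m), (9, m)}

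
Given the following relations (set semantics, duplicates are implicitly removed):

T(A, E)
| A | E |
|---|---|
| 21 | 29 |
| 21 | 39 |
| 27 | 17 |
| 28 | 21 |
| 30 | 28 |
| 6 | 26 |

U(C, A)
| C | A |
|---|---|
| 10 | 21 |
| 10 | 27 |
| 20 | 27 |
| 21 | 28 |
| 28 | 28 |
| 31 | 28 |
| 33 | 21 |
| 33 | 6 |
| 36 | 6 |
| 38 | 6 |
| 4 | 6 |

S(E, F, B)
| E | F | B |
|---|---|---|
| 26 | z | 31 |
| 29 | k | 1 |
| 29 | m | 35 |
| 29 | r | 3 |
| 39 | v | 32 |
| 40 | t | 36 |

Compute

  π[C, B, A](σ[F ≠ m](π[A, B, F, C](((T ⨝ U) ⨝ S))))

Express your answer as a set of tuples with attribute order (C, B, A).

Natural join on A: {(21, 29, 10), (21, 29, 33), (21, 39, 10), (21, 39, 33), (27, 17, 10), (27, 17, 20), (28, 21, 21), (28, 21, 28), (28, 21, 31), (6, 26, 33), (6, 26, 36), (6, 26, 38), (6, 26, 4)}
Natural join on E: {(21, 29, 10, k, 1), (21, 29, 10, m, 35), (21, 29, 10, r, 3), (21, 29, 33, k, 1), (21, 29, 33, m, 35), (21, 29, 33, r, 3), (21, 39, 10, v, 32), (21, 39, 33, v, 32), (6, 26, 33, z, 31), (6, 26, 36, z, 31), (6, 26, 38, z, 31), (6, 26, 4, z, 31)}
Projecting to A, B, F, C: {(21, 1, k, 10), (21, 1, k, 33), (21, 3, r, 10), (21, 3, r, 33), (21, 32, v, 10), (21, 32, v, 33), (21, 35, m, 10), (21, 35, m, 33), (6, 31, z, 33), (6, 31, z, 36), (6, 31, z, 38), (6, 31, z, 4)}
Apply σ_{F ≠ m}; surviving tuples: {(21, 1, k, 10), (21, 1, k, 33), (21, 3, r, 10), (21, 3, r, 33), (21, 32, v, 10), (21, 32, v, 33), (6, 31, z, 33), (6, 31, z, 36), (6, 31, z, 38), (6, 31, z, 4)}
Projecting to C, B, A: {(10, 1, 21), (10, 3, 21), (10, 32, 21), (33, 1, 21), (33, 3, 21), (33, 31, 6), (33, 32, 21), (36, 31, 6), (38, 31, 6), (4, 31, 6)}

{(10, 1, 21), (10, 3, 21), (10, 32, 21), (33, 1, 21), (33, 3, 21), (33, 31, 6), (33, 32, 21), (36, 31, 6), (38, 31, 6), (4, 31, 6)}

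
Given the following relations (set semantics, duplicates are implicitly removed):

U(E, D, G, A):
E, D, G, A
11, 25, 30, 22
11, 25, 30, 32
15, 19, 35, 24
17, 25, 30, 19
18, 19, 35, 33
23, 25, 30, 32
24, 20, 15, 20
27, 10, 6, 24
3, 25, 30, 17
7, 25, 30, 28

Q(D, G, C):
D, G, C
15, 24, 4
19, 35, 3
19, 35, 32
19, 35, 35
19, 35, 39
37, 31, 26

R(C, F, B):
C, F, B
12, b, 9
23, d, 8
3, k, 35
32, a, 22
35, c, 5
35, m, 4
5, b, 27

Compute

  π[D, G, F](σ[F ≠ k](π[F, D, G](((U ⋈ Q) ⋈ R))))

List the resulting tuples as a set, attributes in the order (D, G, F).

{(19, 35, a), (19, 35, c), (19, 35, m)}

Joining U and Q on D, G yields {(15, 19, 35, 24, 3), (15, 19, 35, 24, 32), (15, 19, 35, 24, 35), (15, 19, 35, 24, 39), (18, 19, 35, 33, 3), (18, 19, 35, 33, 32), (18, 19, 35, 33, 35), (18, 19, 35, 33, 39)}.
Joining (U ⋈ Q) and R on C yields {(15, 19, 35, 24, 3, k, 35), (15, 19, 35, 24, 32, a, 22), (15, 19, 35, 24, 35, c, 5), (15, 19, 35, 24, 35, m, 4), (18, 19, 35, 33, 3, k, 35), (18, 19, 35, 33, 32, a, 22), (18, 19, 35, 33, 35, c, 5), (18, 19, 35, 33, 35, m, 4)}.
π_{F, D, G} gives {(a, 19, 35), (c, 19, 35), (k, 19, 35), (m, 19, 35)} (4 duplicate(s) eliminated).
Selection F ≠ k: {(a, 19, 35), (c, 19, 35), (m, 19, 35)}
π_{D, G, F} gives {(19, 35, a), (19, 35, c), (19, 35, m)}.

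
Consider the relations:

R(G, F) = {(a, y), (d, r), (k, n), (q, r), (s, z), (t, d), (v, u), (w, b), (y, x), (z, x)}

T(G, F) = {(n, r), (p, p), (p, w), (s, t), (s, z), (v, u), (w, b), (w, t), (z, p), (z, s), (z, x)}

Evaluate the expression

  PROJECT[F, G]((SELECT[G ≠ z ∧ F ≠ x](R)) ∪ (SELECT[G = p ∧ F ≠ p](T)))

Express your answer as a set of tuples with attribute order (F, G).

Filtering on G ≠ z ∧ F ≠ x leaves {(a, y), (d, r), (k, n), (q, r), (s, z), (t, d), (v, u), (w, b)}.
Filtering on G = p ∧ F ≠ p leaves {(p, w)}.
Union: {(a, y), (d, r), (k, n), (q, r), (s, z), (t, d), (v, u), (w, b)} with {(p, w)} → {(a, y), (d, r), (k, n), (p, w), (q, r), (s, z), (t, d), (v, u), (w, b)}
Keep only column(s) F, G: {(b, w), (d, t), (n, k), (r, d), (r, q), (u, v), (w, p), (y, a), (z, s)}

{(b, w), (d, t), (n, k), (r, d), (r, q), (u, v), (w, p), (y, a), (z, s)}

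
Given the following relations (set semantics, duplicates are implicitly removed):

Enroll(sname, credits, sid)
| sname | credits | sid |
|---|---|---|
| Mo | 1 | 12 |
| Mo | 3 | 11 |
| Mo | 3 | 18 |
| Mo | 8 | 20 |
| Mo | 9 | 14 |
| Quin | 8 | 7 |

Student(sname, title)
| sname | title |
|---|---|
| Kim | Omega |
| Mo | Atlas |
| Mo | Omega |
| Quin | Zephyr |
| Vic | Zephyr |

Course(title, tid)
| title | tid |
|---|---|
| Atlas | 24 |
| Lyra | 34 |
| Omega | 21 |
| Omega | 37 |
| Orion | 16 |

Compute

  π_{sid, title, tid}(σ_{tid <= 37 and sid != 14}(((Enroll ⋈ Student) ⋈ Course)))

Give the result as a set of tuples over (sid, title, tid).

{(11, Atlas, 24), (11, Omega, 21), (11, Omega, 37), (12, Atlas, 24), (12, Omega, 21), (12, Omega, 37), (18, Atlas, 24), (18, Omega, 21), (18, Omega, 37), (20, Atlas, 24), (20, Omega, 21), (20, Omega, 37)}

Enroll ⋈ Student (natural join on sname): {(Mo, 1, 12, Atlas), (Mo, 1, 12, Omega), (Mo, 3, 11, Atlas), (Mo, 3, 11, Omega), (Mo, 3, 18, Atlas), (Mo, 3, 18, Omega), (Mo, 8, 20, Atlas), (Mo, 8, 20, Omega), (Mo, 9, 14, Atlas), (Mo, 9, 14, Omega), (Quin, 8, 7, Zephyr)}
(Enroll ⋈ Student) ⋈ Course (natural join on title): {(Mo, 1, 12, Atlas, 24), (Mo, 1, 12, Omega, 21), (Mo, 1, 12, Omega, 37), (Mo, 3, 11, Atlas, 24), (Mo, 3, 11, Omega, 21), (Mo, 3, 11, Omega, 37), (Mo, 3, 18, Atlas, 24), (Mo, 3, 18, Omega, 21), (Mo, 3, 18, Omega, 37), (Mo, 8, 20, Atlas, 24), (Mo, 8, 20, Omega, 21), (Mo, 8, 20, Omega, 37), (Mo, 9, 14, Atlas, 24), (Mo, 9, 14, Omega, 21), (Mo, 9, 14, Omega, 37)}
Selection tid <= 37 and sid != 14: {(Mo, 1, 12, Atlas, 24), (Mo, 1, 12, Omega, 21), (Mo, 1, 12, Omega, 37), (Mo, 3, 11, Atlas, 24), (Mo, 3, 11, Omega, 21), (Mo, 3, 11, Omega, 37), (Mo, 3, 18, Atlas, 24), (Mo, 3, 18, Omega, 21), (Mo, 3, 18, Omega, 37), (Mo, 8, 20, Atlas, 24), (Mo, 8, 20, Omega, 21), (Mo, 8, 20, Omega, 37)}
Projecting to sid, title, tid: {(11, Atlas, 24), (11, Omega, 21), (11, Omega, 37), (12, Atlas, 24), (12, Omega, 21), (12, Omega, 37), (18, Atlas, 24), (18, Omega, 21), (18, Omega, 37), (20, Atlas, 24), (20, Omega, 21), (20, Omega, 37)}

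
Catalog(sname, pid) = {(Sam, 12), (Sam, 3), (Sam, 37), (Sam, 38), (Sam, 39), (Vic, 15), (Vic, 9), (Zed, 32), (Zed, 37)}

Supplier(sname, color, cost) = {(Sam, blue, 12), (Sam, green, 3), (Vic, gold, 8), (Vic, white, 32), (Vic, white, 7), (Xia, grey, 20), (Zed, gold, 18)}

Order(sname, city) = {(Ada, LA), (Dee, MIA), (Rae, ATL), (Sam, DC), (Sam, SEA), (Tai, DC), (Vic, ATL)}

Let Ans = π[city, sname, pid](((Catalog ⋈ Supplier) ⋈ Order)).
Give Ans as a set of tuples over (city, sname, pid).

Catalog ⋈ Supplier (natural join on sname): {(Sam, 12, blue, 12), (Sam, 12, green, 3), (Sam, 3, blue, 12), (Sam, 3, green, 3), (Sam, 37, blue, 12), (Sam, 37, green, 3), (Sam, 38, blue, 12), (Sam, 38, green, 3), (Sam, 39, blue, 12), (Sam, 39, green, 3), (Vic, 15, gold, 8), (Vic, 15, white, 32), (Vic, 15, white, 7), (Vic, 9, gold, 8), (Vic, 9, white, 32), (Vic, 9, white, 7), (Zed, 32, gold, 18), (Zed, 37, gold, 18)}
(Catalog ⋈ Supplier) ⋈ Order (natural join on sname): {(Sam, 12, blue, 12, DC), (Sam, 12, blue, 12, SEA), (Sam, 12, green, 3, DC), (Sam, 12, green, 3, SEA), (Sam, 3, blue, 12, DC), (Sam, 3, blue, 12, SEA), (Sam, 3, green, 3, DC), (Sam, 3, green, 3, SEA), (Sam, 37, blue, 12, DC), (Sam, 37, blue, 12, SEA), (Sam, 37, green, 3, DC), (Sam, 37, green, 3, SEA), (Sam, 38, blue, 12, DC), (Sam, 38, blue, 12, SEA), (Sam, 38, green, 3, DC), (Sam, 38, green, 3, SEA), (Sam, 39, blue, 12, DC), (Sam, 39, blue, 12, SEA), (Sam, 39, green, 3, DC), (Sam, 39, green, 3, SEA), (Vic, 15, gold, 8, ATL), (Vic, 15, white, 32, ATL), (Vic, 15, white, 7, ATL), (Vic, 9, gold, 8, ATL), (Vic, 9, white, 32, ATL), (Vic, 9, white, 7, ATL)}
Keep only column(s) city, sname, pid (14 duplicate(s) eliminated): {(ATL, Vic, 15), (ATL, Vic, 9), (DC, Sam, 12), (DC, Sam, 3), (DC, Sam, 37), (DC, Sam, 38), (DC, Sam, 39), (SEA, Sam, 12), (SEA, Sam, 3), (SEA, Sam, 37), (SEA, Sam, 38), (SEA, Sam, 39)}

{(ATL, Vic, 15), (ATL, Vic, 9), (DC, Sam, 12), (DC, Sam, 3), (DC, Sam, 37), (DC, Sam, 38), (DC, Sam, 39), (SEA, Sam, 12), (SEA, Sam, 3), (SEA, Sam, 37), (SEA, Sam, 38), (SEA, Sam, 39)}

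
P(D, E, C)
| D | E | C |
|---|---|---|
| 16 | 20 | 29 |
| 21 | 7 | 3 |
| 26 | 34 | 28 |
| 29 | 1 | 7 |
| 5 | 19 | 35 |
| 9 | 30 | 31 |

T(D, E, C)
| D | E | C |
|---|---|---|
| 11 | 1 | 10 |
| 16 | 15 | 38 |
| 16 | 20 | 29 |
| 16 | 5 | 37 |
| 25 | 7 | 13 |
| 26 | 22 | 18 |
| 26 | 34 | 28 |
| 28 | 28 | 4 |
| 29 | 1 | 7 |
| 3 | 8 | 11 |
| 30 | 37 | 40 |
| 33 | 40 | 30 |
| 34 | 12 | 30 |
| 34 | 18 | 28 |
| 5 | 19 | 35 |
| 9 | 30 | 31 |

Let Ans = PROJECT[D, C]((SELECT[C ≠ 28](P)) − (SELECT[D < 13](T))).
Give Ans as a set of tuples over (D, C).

σ[C ≠ 28]: keep tuples satisfying C ≠ 28 → {(16, 20, 29), (21, 7, 3), (29, 1, 7), (5, 19, 35), (9, 30, 31)}
σ[D < 13]: keep tuples satisfying D < 13 → {(11, 1, 10), (3, 8, 11), (5, 19, 35), (9, 30, 31)}
Difference: {(16, 20, 29), (21, 7, 3), (29, 1, 7), (5, 19, 35), (9, 30, 31)} with {(11, 1, 10), (3, 8, 11), (5, 19, 35), (9, 30, 31)} → {(16, 20, 29), (21, 7, 3), (29, 1, 7)}
Projecting to D, C: {(16, 29), (21, 3), (29, 7)}

{(16, 29), (21, 3), (29, 7)}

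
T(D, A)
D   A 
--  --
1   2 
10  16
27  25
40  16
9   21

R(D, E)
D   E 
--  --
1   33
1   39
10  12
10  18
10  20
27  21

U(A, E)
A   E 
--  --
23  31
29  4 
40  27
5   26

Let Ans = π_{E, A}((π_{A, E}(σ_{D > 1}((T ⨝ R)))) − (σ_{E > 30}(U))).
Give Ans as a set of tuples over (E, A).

{(12, 16), (18, 16), (20, 16), (21, 25)}

Natural join on D: {(1, 2, 33), (1, 2, 39), (10, 16, 12), (10, 16, 18), (10, 16, 20), (27, 25, 21)}
Filtering on D > 1 leaves {(10, 16, 12), (10, 16, 18), (10, 16, 20), (27, 25, 21)}.
π[A, E]: project onto (A, E) → {(16, 12), (16, 18), (16, 20), (25, 21)}
Filtering on E > 30 leaves {(23, 31)}.
Set difference of the two operands is {(16, 12), (16, 18), (16, 20), (25, 21)}.
π[E, A]: project onto (E, A) → {(12, 16), (18, 16), (20, 16), (21, 25)}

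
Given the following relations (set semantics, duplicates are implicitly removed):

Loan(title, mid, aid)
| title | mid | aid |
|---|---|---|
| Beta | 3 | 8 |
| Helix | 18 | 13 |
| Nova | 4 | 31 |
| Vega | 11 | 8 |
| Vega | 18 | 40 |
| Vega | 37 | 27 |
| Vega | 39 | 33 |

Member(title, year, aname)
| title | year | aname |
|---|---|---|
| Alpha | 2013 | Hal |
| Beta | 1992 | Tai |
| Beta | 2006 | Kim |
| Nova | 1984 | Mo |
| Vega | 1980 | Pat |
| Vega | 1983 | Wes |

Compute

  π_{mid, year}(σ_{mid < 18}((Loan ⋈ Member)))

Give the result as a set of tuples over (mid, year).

{(11, 1980), (11, 1983), (3, 1992), (3, 2006), (4, 1984)}

Joining Loan and Member on title yields {(Beta, 3, 8, 1992, Tai), (Beta, 3, 8, 2006, Kim), (Nova, 4, 31, 1984, Mo), (Vega, 11, 8, 1980, Pat), (Vega, 11, 8, 1983, Wes), (Vega, 18, 40, 1980, Pat), (Vega, 18, 40, 1983, Wes), (Vega, 37, 27, 1980, Pat), (Vega, 37, 27, 1983, Wes), (Vega, 39, 33, 1980, Pat), (Vega, 39, 33, 1983, Wes)}.
Selection mid < 18: {(Beta, 3, 8, 1992, Tai), (Beta, 3, 8, 2006, Kim), (Nova, 4, 31, 1984, Mo), (Vega, 11, 8, 1980, Pat), (Vega, 11, 8, 1983, Wes)}
Keep only column(s) mid, year: {(11, 1980), (11, 1983), (3, 1992), (3, 2006), (4, 1984)}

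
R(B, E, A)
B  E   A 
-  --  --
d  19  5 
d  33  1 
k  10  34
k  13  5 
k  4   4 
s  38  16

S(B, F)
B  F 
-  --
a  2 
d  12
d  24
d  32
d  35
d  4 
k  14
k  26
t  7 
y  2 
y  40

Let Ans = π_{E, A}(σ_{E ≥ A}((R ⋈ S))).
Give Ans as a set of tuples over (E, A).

Natural join on B: {(d, 19, 5, 12), (d, 19, 5, 24), (d, 19, 5, 32), (d, 19, 5, 35), (d, 19, 5, 4), (d, 33, 1, 12), (d, 33, 1, 24), (d, 33, 1, 32), (d, 33, 1, 35), (d, 33, 1, 4), (k, 10, 34, 14), (k, 10, 34, 26), (k, 13, 5, 14), (k, 13, 5, 26), (k, 4, 4, 14), (k, 4, 4, 26)}
Selection E ≥ A: {(d, 19, 5, 12), (d, 19, 5, 24), (d, 19, 5, 32), (d, 19, 5, 35), (d, 19, 5, 4), (d, 33, 1, 12), (d, 33, 1, 24), (d, 33, 1, 32), (d, 33, 1, 35), (d, 33, 1, 4), (k, 13, 5, 14), (k, 13, 5, 26), (k, 4, 4, 14), (k, 4, 4, 26)}
π_{E, A} gives {(13, 5), (19, 5), (33, 1), (4, 4)} (10 duplicate(s) eliminated).

{(13, 5), (19, 5), (33, 1), (4, 4)}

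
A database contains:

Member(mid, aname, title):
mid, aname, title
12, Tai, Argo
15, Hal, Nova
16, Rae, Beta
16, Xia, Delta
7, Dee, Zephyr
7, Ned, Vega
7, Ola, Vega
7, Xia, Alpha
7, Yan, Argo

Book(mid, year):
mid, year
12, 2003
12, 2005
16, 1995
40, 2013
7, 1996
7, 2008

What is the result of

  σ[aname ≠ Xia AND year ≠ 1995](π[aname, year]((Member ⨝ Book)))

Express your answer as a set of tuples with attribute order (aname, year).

{(Dee, 1996), (Dee, 2008), (Ned, 1996), (Ned, 2008), (Ola, 1996), (Ola, 2008), (Tai, 2003), (Tai, 2005), (Yan, 1996), (Yan, 2008)}

Natural join on mid: {(12, Tai, Argo, 2003), (12, Tai, Argo, 2005), (16, Rae, Beta, 1995), (16, Xia, Delta, 1995), (7, Dee, Zephyr, 1996), (7, Dee, Zephyr, 2008), (7, Ned, Vega, 1996), (7, Ned, Vega, 2008), (7, Ola, Vega, 1996), (7, Ola, Vega, 2008), (7, Xia, Alpha, 1996), (7, Xia, Alpha, 2008), (7, Yan, Argo, 1996), (7, Yan, Argo, 2008)}
Keep only column(s) aname, year: {(Dee, 1996), (Dee, 2008), (Ned, 1996), (Ned, 2008), (Ola, 1996), (Ola, 2008), (Rae, 1995), (Tai, 2003), (Tai, 2005), (Xia, 1995), (Xia, 1996), (Xia, 2008), (Yan, 1996), (Yan, 2008)}
Apply σ_{aname ≠ Xia AND year ≠ 1995}; surviving tuples: {(Dee, 1996), (Dee, 2008), (Ned, 1996), (Ned, 2008), (Ola, 1996), (Ola, 2008), (Tai, 2003), (Tai, 2005), (Yan, 1996), (Yan, 2008)}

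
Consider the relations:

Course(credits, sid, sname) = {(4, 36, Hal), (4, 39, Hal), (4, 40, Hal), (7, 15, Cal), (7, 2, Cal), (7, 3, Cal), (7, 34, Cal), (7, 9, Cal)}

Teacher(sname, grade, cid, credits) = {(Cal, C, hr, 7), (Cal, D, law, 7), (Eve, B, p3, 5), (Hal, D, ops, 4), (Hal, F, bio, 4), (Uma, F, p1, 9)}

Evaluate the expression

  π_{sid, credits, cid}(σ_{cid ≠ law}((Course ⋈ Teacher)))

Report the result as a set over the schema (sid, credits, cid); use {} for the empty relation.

{(15, 7, hr), (2, 7, hr), (3, 7, hr), (34, 7, hr), (36, 4, bio), (36, 4, ops), (39, 4, bio), (39, 4, ops), (40, 4, bio), (40, 4, ops), (9, 7, hr)}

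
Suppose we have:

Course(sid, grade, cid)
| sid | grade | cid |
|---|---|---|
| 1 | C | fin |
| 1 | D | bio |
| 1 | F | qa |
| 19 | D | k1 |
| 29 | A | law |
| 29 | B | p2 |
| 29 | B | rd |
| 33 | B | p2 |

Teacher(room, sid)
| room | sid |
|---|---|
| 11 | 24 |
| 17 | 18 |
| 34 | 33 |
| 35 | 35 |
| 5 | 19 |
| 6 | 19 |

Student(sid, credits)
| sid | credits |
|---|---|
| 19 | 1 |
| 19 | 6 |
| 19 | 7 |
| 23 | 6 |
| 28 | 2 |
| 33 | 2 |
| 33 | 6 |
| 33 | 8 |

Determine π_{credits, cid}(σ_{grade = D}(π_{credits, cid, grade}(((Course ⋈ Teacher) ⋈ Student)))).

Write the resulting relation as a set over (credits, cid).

Natural join on sid: {(19, D, k1, 5), (19, D, k1, 6), (33, B, p2, 34)}
Natural join on sid: {(19, D, k1, 5, 1), (19, D, k1, 5, 6), (19, D, k1, 5, 7), (19, D, k1, 6, 1), (19, D, k1, 6, 6), (19, D, k1, 6, 7), (33, B, p2, 34, 2), (33, B, p2, 34, 6), (33, B, p2, 34, 8)}
π_{credits, cid, grade} gives {(1, k1, D), (2, p2, B), (6, k1, D), (6, p2, B), (7, k1, D), (8, p2, B)} (3 duplicate(s) eliminated).
Filtering on grade = D leaves {(1, k1, D), (6, k1, D), (7, k1, D)}.
π_{credits, cid} gives {(1, k1), (6, k1), (7, k1)}.

{(1, k1), (6, k1), (7, k1)}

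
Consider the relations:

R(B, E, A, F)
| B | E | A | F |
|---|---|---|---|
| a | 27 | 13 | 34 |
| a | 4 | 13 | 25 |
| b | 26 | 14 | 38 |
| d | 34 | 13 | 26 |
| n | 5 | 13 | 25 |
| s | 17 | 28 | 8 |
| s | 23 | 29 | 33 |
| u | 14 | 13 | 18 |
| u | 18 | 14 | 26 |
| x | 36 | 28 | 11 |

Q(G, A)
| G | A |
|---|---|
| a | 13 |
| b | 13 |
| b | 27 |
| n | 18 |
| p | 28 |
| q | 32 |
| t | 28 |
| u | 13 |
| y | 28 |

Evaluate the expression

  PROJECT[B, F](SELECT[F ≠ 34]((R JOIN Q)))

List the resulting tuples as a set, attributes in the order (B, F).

{(a, 25), (d, 26), (n, 25), (s, 8), (u, 18), (x, 11)}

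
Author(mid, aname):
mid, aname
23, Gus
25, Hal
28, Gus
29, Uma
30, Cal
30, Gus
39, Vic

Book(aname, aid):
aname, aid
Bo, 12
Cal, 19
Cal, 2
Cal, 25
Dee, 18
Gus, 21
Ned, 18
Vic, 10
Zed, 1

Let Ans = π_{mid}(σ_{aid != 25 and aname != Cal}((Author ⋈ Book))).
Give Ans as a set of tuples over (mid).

Author ⋈ Book (natural join on aname): {(23, Gus, 21), (28, Gus, 21), (30, Cal, 19), (30, Cal, 2), (30, Cal, 25), (30, Gus, 21), (39, Vic, 10)}
Apply σ_{aid != 25 and aname != Cal}; surviving tuples: {(23, Gus, 21), (28, Gus, 21), (30, Gus, 21), (39, Vic, 10)}
Projecting to mid: {23, 28, 30, 39}

{23, 28, 30, 39}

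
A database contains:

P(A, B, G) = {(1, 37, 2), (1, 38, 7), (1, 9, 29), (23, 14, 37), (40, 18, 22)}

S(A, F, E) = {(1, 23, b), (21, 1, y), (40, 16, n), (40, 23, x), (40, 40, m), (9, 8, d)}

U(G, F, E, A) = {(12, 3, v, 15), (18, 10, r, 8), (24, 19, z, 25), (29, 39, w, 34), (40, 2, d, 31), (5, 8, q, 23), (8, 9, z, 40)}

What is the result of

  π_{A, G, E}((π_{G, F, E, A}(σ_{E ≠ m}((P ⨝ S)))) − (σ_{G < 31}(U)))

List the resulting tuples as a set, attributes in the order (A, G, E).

Joining P and S on A yields {(1, 37, 2, 23, b), (1, 38, 7, 23, b), (1, 9, 29, 23, b), (40, 18, 22, 16, n), (40, 18, 22, 23, x), (40, 18, 22, 40, m)}.
Filtering on E ≠ m leaves {(1, 37, 2, 23, b), (1, 38, 7, 23, b), (1, 9, 29, 23, b), (40, 18, 22, 16, n), (40, 18, 22, 23, x)}.
π_{G, F, E, A} gives {(2, 23, b, 1), (22, 16, n, 40), (22, 23, x, 40), (29, 23, b, 1), (7, 23, b, 1)}.
Filtering on G < 31 leaves {(12, 3, v, 15), (18, 10, r, 8), (24, 19, z, 25), (29, 39, w, 34), (5, 8, q, 23), (8, 9, z, 40)}.
Taking the difference: {(2, 23, b, 1), (22, 16, n, 40), (22, 23, x, 40), (29, 23, b, 1), (7, 23, b, 1)}
π_{A, G, E} gives {(1, 2, b), (1, 29, b), (1, 7, b), (40, 22, n), (40, 22, x)}.

{(1, 2, b), (1, 29, b), (1, 7, b), (40, 22, n), (40, 22, x)}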